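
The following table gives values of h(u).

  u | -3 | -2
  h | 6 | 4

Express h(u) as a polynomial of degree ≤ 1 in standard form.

h(u) = -2u

Build the Lagrange basis polynomials:
L_0(u) = (u + 2) / [-1] = -u - 2
L_1(u) = (u + 3) / [1] = u + 3
h(u) = 6·L_0 + 4·L_1
  6·L_0(u) = -6u - 12
  4·L_1(u) = 4u + 12
Adding term by term: -2u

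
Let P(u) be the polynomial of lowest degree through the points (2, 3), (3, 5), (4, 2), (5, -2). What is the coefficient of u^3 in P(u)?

Build the Lagrange basis polynomials:
L_0(u) = (u - 3)(u - 4)(u - 5) / [-6] = -(1/6)u^3 + 2u^2 - (47/6)u + 10
L_1(u) = (u - 2)(u - 4)(u - 5) / [2] = (1/2)u^3 - (11/2)u^2 + 19u - 20
L_2(u) = (u - 2)(u - 3)(u - 5) / [-2] = -(1/2)u^3 + 5u^2 - (31/2)u + 15
L_3(u) = (u - 2)(u - 3)(u - 4) / [6] = (1/6)u^3 - (3/2)u^2 + (13/3)u - 4
P(u) = 3·L_0 + 5·L_1 + 2·L_2 + (-2)·L_3
Only the coefficient of u^3 is needed; take it from each L_i and combine:
3·(-1/6) + 5·(1/2) + 2·(-1/2) + (-2)·(1/6) = 2/3

2/3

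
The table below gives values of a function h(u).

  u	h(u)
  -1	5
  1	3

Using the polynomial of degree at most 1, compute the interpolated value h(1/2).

7/2

L_0(1/2) = (-1/2)/[(-2)] = 1/4
L_1(1/2) = (3/2)/[(2)] = 3/4
Sum: 5·(1/4) + 3·(3/4) = 7/2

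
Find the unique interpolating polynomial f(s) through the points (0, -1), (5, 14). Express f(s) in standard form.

f(s) = 3s - 1

L_0(s) = (s - 5) / [-5] = -(1/5)s + 1
L_1(s) = s / [5] = (1/5)s
f(s) = (-1)·L_0 + 14·L_1
  (-1)·L_0(s) = (1/5)s - 1
  14·L_1(s) = (14/5)s
Adding term by term: 3s - 1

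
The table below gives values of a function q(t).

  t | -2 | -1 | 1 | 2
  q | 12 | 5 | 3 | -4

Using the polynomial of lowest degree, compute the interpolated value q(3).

L_0(3) = (4)·(2)·(1)/[(-1)·(-3)·(-4)] = -2/3
L_1(3) = (5)·(2)·(1)/[(1)·(-2)·(-3)] = 5/3
L_2(3) = (5)·(4)·(1)/[(3)·(2)·(-1)] = -10/3
L_3(3) = (5)·(4)·(2)/[(4)·(3)·(1)] = 10/3
Sum: 12·(-2/3) + 5·(5/3) + 3·(-10/3) + (-4)·(10/3) = -23

-23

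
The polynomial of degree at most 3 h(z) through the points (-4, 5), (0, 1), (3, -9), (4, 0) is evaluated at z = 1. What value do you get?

-95/16

Evaluate each Lagrange basis at z = 1:
L_0(1) = (1)·(-2)·(-3)/[(-4)·(-7)·(-8)] = -3/112
L_1(1) = (5)·(-2)·(-3)/[(4)·(-3)·(-4)] = 5/8
L_2(1) = (5)·(1)·(-3)/[(7)·(3)·(-1)] = 5/7
L_3(1) = (5)·(1)·(-2)/[(8)·(4)·(1)] = -5/16
Sum: 5·(-3/112) + 1·(5/8) + (-9)·(5/7) + 0 = -95/16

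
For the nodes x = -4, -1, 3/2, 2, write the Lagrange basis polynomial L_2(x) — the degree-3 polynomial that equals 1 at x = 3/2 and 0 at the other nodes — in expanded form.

L_2(x) = (x + 4)(x + 1)(x - 2) / [(11/2)·(5/2)·(-1/2)]
       = (x^3 + 3x^2 - 6x - 8) / (-55/8)

L_2(x) = -(8/55)x^3 - (24/55)x^2 + (48/55)x + 64/55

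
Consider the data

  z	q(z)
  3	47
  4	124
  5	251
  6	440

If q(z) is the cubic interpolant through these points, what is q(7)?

Evaluate each Lagrange basis at z = 7:
L_0(7) = (3)·(2)·(1)/[(-1)·(-2)·(-3)] = -1
L_1(7) = (4)·(2)·(1)/[(1)·(-1)·(-2)] = 4
L_2(7) = (4)·(3)·(1)/[(2)·(1)·(-1)] = -6
L_3(7) = (4)·(3)·(2)/[(3)·(2)·(1)] = 4
Sum: 47·(-1) + 124·(4) + 251·(-6) + 440·(4) = 703

703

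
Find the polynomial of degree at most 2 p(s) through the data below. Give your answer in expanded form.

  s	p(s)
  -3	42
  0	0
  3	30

p(s) = 4s^2 - 2s

Build the Lagrange basis polynomials:
L_0(s) = s(s - 3) / [18] = (1/18)s^2 - (1/6)s
L_1(s) = (s + 3)(s - 3) / [-9] = -(1/9)s^2 + 1
L_2(s) = (s + 3)s / [18] = (1/18)s^2 + (1/6)s
p(s) = 42·L_0 + 0·L_1 + 30·L_2
  42·L_0(s) = (7/3)s^2 - 7s
  0·L_1(s) = 0
  30·L_2(s) = (5/3)s^2 + 5s
Adding term by term: 4s^2 - 2s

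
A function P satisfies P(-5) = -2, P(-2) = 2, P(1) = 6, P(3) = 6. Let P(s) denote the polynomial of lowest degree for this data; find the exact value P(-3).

Evaluate each Lagrange basis at s = -3:
L_0(-3) = (-1)·(-4)·(-6)/[(-3)·(-6)·(-8)] = 1/6
L_1(-3) = (2)·(-4)·(-6)/[(3)·(-3)·(-5)] = 16/15
L_2(-3) = (2)·(-1)·(-6)/[(6)·(3)·(-2)] = -1/3
L_3(-3) = (2)·(-1)·(-4)/[(8)·(5)·(2)] = 1/10
Sum: (-2)·(1/6) + 2·(16/15) + 6·(-1/3) + 6·(1/10) = 2/5

2/5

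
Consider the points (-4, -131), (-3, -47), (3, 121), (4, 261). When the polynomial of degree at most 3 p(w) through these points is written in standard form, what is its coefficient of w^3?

The leading coefficient equals the top divided difference p[-4,-3,3,4].
p[-4,-3] = (-47 - (-131)) / (-3 - (-4)) = 84
p[-3,3] = (121 - (-47)) / (3 - (-3)) = 28
p[3,4] = (261 - 121) / (4 - 3) = 140
p[-4,-3,3] = (28 - 84) / (3 - (-4)) = -8
p[-3,3,4] = (140 - 28) / (4 - (-3)) = 16
p[-4,-3,3,4] = (16 - (-8)) / (4 - (-4)) = 3

3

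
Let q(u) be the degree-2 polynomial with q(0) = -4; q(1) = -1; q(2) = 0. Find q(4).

Evaluate each Lagrange basis at u = 4:
L_0(4) = (3)·(2)/[(-1)·(-2)] = 3
L_1(4) = (4)·(2)/[(1)·(-1)] = -8
L_2(4) = (4)·(3)/[(2)·(1)] = 6
Sum: (-4)·(3) + (-1)·(-8) + 0 = -4

-4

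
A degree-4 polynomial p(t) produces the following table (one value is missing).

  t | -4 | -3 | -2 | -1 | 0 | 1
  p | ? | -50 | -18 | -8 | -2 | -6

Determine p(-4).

-146

The 5 known values determine p uniquely (degree ≤ 4).
Evaluate each Lagrange basis at t = -4:
L_0(-4) = (-2)·(-3)·(-4)·(-5)/[(-1)·(-2)·(-3)·(-4)] = 5
L_1(-4) = (-1)·(-3)·(-4)·(-5)/[(1)·(-1)·(-2)·(-3)] = -10
L_2(-4) = (-1)·(-2)·(-4)·(-5)/[(2)·(1)·(-1)·(-2)] = 10
L_3(-4) = (-1)·(-2)·(-3)·(-5)/[(3)·(2)·(1)·(-1)] = -5
L_4(-4) = (-1)·(-2)·(-3)·(-4)/[(4)·(3)·(2)·(1)] = 1
Sum: (-50)·(5) + (-18)·(-10) + (-8)·(10) + (-2)·(-5) + (-6)·(1) = -146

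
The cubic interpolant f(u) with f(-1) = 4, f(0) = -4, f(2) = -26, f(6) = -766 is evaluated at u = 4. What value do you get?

Using Newton's divided-difference form:
f[-1,0] = (-4 - 4) / (0 - (-1)) = -8
f[0,2] = (-26 - (-4)) / (2 - 0) = -11
f[2,6] = (-766 - (-26)) / (6 - 2) = -185
f[-1,0,2] = (-11 - (-8)) / (2 - (-1)) = -1
f[0,2,6] = (-185 - (-11)) / (6 - 0) = -29
f[-1,0,2,6] = (-29 - (-1)) / (6 - (-1)) = -4
f(4) = 4 + (-8)·(5) + (-1)·(5)·(4) + (-4)·(5)·(4)·(2) = -216

-216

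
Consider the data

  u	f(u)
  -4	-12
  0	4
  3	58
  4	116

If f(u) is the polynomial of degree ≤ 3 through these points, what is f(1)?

Evaluate each Lagrange basis at u = 1:
L_0(1) = (1)·(-2)·(-3)/[(-4)·(-7)·(-8)] = -3/112
L_1(1) = (5)·(-2)·(-3)/[(4)·(-3)·(-4)] = 5/8
L_2(1) = (5)·(1)·(-3)/[(7)·(3)·(-1)] = 5/7
L_3(1) = (5)·(1)·(-2)/[(8)·(4)·(1)] = -5/16
Sum: (-12)·(-3/112) + 4·(5/8) + 58·(5/7) + 116·(-5/16) = 8

8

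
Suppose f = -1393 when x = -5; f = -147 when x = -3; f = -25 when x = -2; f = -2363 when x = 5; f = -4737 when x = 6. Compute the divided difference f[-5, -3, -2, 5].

f[-5,-3] = (-147 - (-1393)) / (-3 - (-5)) = 623
f[-3,-2] = (-25 - (-147)) / (-2 - (-3)) = 122
f[-2,5] = (-2363 - (-25)) / (5 - (-2)) = -334
f[-5,-3,-2] = (122 - 623) / (-2 - (-5)) = -167
f[-3,-2,5] = (-334 - 122) / (5 - (-3)) = -57
f[-5,-3,-2,5] = (-57 - (-167)) / (5 - (-5)) = 11

11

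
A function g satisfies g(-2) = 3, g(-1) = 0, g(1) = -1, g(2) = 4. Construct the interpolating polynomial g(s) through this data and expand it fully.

g(s) = (1/4)s^3 + (4/3)s^2 - (3/4)s - 11/6

L_0(s) = (s + 1)(s - 1)(s - 2) / [-12] = -(1/12)s^3 + (1/6)s^2 + (1/12)s - 1/6
L_1(s) = (s + 2)(s - 1)(s - 2) / [6] = (1/6)s^3 - (1/6)s^2 - (2/3)s + 2/3
L_2(s) = (s + 2)(s + 1)(s - 2) / [-6] = -(1/6)s^3 - (1/6)s^2 + (2/3)s + 2/3
L_3(s) = (s + 2)(s + 1)(s - 1) / [12] = (1/12)s^3 + (1/6)s^2 - (1/12)s - 1/6
g(s) = 3·L_0 + 0·L_1 + (-1)·L_2 + 4·L_3
  3·L_0(s) = -(1/4)s^3 + (1/2)s^2 + (1/4)s - 1/2
  0·L_1(s) = 0
  (-1)·L_2(s) = (1/6)s^3 + (1/6)s^2 - (2/3)s - 2/3
  4·L_3(s) = (1/3)s^3 + (2/3)s^2 - (1/3)s - 2/3
Adding term by term: (1/4)s^3 + (4/3)s^2 - (3/4)s - 11/6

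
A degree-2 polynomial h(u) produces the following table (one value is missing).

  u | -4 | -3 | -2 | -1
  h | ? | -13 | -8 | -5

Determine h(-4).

The 3 known values determine h uniquely (degree ≤ 2).
Evaluate each Lagrange basis at u = -4:
L_0(-4) = (-2)·(-3)/[(-1)·(-2)] = 3
L_1(-4) = (-1)·(-3)/[(1)·(-1)] = -3
L_2(-4) = (-1)·(-2)/[(2)·(1)] = 1
Sum: (-13)·(3) + (-8)·(-3) + (-5)·(1) = -20

-20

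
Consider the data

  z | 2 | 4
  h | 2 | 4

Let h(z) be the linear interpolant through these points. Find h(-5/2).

-5/2

L_0(-5/2) = (-13/2)/[(-2)] = 13/4
L_1(-5/2) = (-9/2)/[(2)] = -9/4
Sum: 2·(13/4) + 4·(-9/4) = -5/2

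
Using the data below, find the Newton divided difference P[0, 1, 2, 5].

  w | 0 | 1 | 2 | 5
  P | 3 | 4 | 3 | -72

P[0,1] = (4 - 3) / (1 - 0) = 1
P[1,2] = (3 - 4) / (2 - 1) = -1
P[2,5] = (-72 - 3) / (5 - 2) = -25
P[0,1,2] = (-1 - 1) / (2 - 0) = -1
P[1,2,5] = (-25 - (-1)) / (5 - 1) = -6
P[0,1,2,5] = (-6 - (-1)) / (5 - 0) = -1

-1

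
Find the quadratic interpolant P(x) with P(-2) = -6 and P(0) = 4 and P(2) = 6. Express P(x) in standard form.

P(x) = -x^2 + 3x + 4

L_0(x) = x(x - 2) / [8] = (1/8)x^2 - (1/4)x
L_1(x) = (x + 2)(x - 2) / [-4] = -(1/4)x^2 + 1
L_2(x) = (x + 2)x / [8] = (1/8)x^2 + (1/4)x
P(x) = (-6)·L_0 + 4·L_1 + 6·L_2
  (-6)·L_0(x) = -(3/4)x^2 + (3/2)x
  4·L_1(x) = -x^2 + 4
  6·L_2(x) = (3/4)x^2 + (3/2)x
Adding term by term: -x^2 + 3x + 4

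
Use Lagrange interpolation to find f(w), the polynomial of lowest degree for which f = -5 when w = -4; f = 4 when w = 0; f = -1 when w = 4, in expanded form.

L_0(w) = w(w - 4) / [32] = (1/32)w^2 - (1/8)w
L_1(w) = (w + 4)(w - 4) / [-16] = -(1/16)w^2 + 1
L_2(w) = (w + 4)w / [32] = (1/32)w^2 + (1/8)w
f(w) = (-5)·L_0 + 4·L_1 + (-1)·L_2
  (-5)·L_0(w) = -(5/32)w^2 + (5/8)w
  4·L_1(w) = -(1/4)w^2 + 4
  (-1)·L_2(w) = -(1/32)w^2 - (1/8)w
Adding term by term: -(7/16)w^2 + (1/2)w + 4

f(w) = -(7/16)w^2 + (1/2)w + 4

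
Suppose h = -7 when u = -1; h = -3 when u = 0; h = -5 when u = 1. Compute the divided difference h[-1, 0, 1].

h[-1,0] = (-3 - (-7)) / (0 - (-1)) = 4
h[0,1] = (-5 - (-3)) / (1 - 0) = -2
h[-1,0,1] = (-2 - 4) / (1 - (-1)) = -3

-3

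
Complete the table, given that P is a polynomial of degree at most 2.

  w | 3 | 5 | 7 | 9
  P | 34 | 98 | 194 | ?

The 3 known values determine P uniquely (degree ≤ 2).
Evaluate each Lagrange basis at w = 9:
L_0(9) = (4)·(2)/[(-2)·(-4)] = 1
L_1(9) = (6)·(2)/[(2)·(-2)] = -3
L_2(9) = (6)·(4)/[(4)·(2)] = 3
Sum: 34·(1) + 98·(-3) + 194·(3) = 322

322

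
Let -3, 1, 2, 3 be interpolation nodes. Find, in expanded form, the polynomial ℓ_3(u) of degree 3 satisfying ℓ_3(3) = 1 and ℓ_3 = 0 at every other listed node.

ℓ_3(u) = (u + 3)(u - 1)(u - 2) / [(6)·(2)·(1)]
       = (u^3 - 7u + 6) / (12)

ℓ_3(u) = (1/12)u^3 - (7/12)u + 1/2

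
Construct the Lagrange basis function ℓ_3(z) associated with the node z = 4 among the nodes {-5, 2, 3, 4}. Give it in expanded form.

ℓ_3(z) = (1/18)z^3 - (19/18)z + 5/3

ℓ_3(z) = (z + 5)(z - 2)(z - 3) / [(9)·(2)·(1)]
       = (z^3 - 19z + 30) / (18)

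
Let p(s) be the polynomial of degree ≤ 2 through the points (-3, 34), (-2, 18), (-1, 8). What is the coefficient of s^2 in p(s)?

L_0(s) = (s + 2)(s + 1) / [2] = (1/2)s^2 + (3/2)s + 1
L_1(s) = (s + 3)(s + 1) / [-1] = -s^2 - 4s - 3
L_2(s) = (s + 3)(s + 2) / [2] = (1/2)s^2 + (5/2)s + 3
p(s) = 34·L_0 + 18·L_1 + 8·L_2
Only the coefficient of s^2 is needed; take it from each L_i and combine:
34·(1/2) + 18·(-1) + 8·(1/2) = 3

3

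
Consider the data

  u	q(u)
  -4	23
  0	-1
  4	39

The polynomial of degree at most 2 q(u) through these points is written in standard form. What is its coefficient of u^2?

2

L_0(u) = u(u - 4) / [32] = (1/32)u^2 - (1/8)u
L_1(u) = (u + 4)(u - 4) / [-16] = -(1/16)u^2 + 1
L_2(u) = (u + 4)u / [32] = (1/32)u^2 + (1/8)u
q(u) = 23·L_0 + (-1)·L_1 + 39·L_2
Only the coefficient of u^2 is needed; take it from each L_i and combine:
23·(1/32) + (-1)·(-1/16) + 39·(1/32) = 2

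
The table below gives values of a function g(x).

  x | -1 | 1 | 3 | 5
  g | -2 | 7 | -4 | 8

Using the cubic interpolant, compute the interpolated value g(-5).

-252

Evaluate each Lagrange basis at x = -5:
L_0(-5) = (-6)·(-8)·(-10)/[(-2)·(-4)·(-6)] = 10
L_1(-5) = (-4)·(-8)·(-10)/[(2)·(-2)·(-4)] = -20
L_2(-5) = (-4)·(-6)·(-10)/[(4)·(2)·(-2)] = 15
L_3(-5) = (-4)·(-6)·(-8)/[(6)·(4)·(2)] = -4
Sum: (-2)·(10) + 7·(-20) + (-4)·(15) + 8·(-4) = -252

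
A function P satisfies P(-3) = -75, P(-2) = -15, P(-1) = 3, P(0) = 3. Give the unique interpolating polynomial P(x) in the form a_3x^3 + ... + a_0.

L_0(x) = (x + 2)(x + 1)x / [-6] = -(1/6)x^3 - (1/2)x^2 - (1/3)x
L_1(x) = (x + 3)(x + 1)x / [2] = (1/2)x^3 + 2x^2 + (3/2)x
L_2(x) = (x + 3)(x + 2)x / [-2] = -(1/2)x^3 - (5/2)x^2 - 3x
L_3(x) = (x + 3)(x + 2)(x + 1) / [6] = (1/6)x^3 + x^2 + (11/6)x + 1
P(x) = (-75)·L_0 + (-15)·L_1 + 3·L_2 + 3·L_3
  (-75)·L_0(x) = (25/2)x^3 + (75/2)x^2 + 25x
  (-15)·L_1(x) = -(15/2)x^3 - 30x^2 - (45/2)x
  3·L_2(x) = -(3/2)x^3 - (15/2)x^2 - 9x
  3·L_3(x) = (1/2)x^3 + 3x^2 + (11/2)x + 3
Adding term by term: 4x^3 + 3x^2 - x + 3

P(x) = 4x^3 + 3x^2 - x + 3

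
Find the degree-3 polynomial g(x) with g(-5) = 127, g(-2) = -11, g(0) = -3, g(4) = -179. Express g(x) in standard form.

g(x) = -2x^3 - 4x^2 + 4x - 3

Newton's divided differences:
g[-5,-2] = (-11 - 127) / (-2 - (-5)) = -46
g[-2,0] = (-3 - (-11)) / (0 - (-2)) = 4
g[0,4] = (-179 - (-3)) / (4 - 0) = -44
g[-5,-2,0] = (4 - (-46)) / (0 - (-5)) = 10
g[-2,0,4] = (-44 - 4) / (4 - (-2)) = -8
g[-5,-2,0,4] = (-8 - 10) / (4 - (-5)) = -2
g(x) = 127 + (-46)·(x + 5) + 10·(x + 5)(x + 2) + (-2)·(x + 5)(x + 2)x
Expanding: g(x) = -2x^3 - 4x^2 + 4x - 3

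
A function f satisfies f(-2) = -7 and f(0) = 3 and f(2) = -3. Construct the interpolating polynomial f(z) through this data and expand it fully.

Build the Lagrange basis polynomials:
L_0(z) = z(z - 2) / [8] = (1/8)z^2 - (1/4)z
L_1(z) = (z + 2)(z - 2) / [-4] = -(1/4)z^2 + 1
L_2(z) = (z + 2)z / [8] = (1/8)z^2 + (1/4)z
f(z) = (-7)·L_0 + 3·L_1 + (-3)·L_2
  (-7)·L_0(z) = -(7/8)z^2 + (7/4)z
  3·L_1(z) = -(3/4)z^2 + 3
  (-3)·L_2(z) = -(3/8)z^2 - (3/4)z
Adding term by term: -2z^2 + z + 3

f(z) = -2z^2 + z + 3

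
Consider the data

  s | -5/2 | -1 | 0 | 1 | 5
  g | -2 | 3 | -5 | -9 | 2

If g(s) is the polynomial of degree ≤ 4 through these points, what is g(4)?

123/10

Using Newton's divided-difference form:
g[-5/2,-1] = (3 - (-2)) / (-1 - (-5/2)) = 10/3
g[-1,0] = (-5 - 3) / (0 - (-1)) = -8
g[0,1] = (-9 - (-5)) / (1 - 0) = -4
g[1,5] = (2 - (-9)) / (5 - 1) = 11/4
g[-5/2,-1,0] = (-8 - 10/3) / (0 - (-5/2)) = -68/15
g[-1,0,1] = (-4 - (-8)) / (1 - (-1)) = 2
g[0,1,5] = (11/4 - (-4)) / (5 - 0) = 27/20
g[-5/2,-1,0,1] = (2 - (-68/15)) / (1 - (-5/2)) = 28/15
g[-1,0,1,5] = (27/20 - 2) / (5 - (-1)) = -13/120
g[-5/2,-1,0,1,5] = (-13/120 - 28/15) / (5 - (-5/2)) = -79/300
g(4) = -2 + (10/3)·(13/2) + (-68/15)·(13/2)·(5) + (28/15)·(13/2)·(5)·(4) + (-79/300)·(13/2)·(5)·(4)·(3) = 123/10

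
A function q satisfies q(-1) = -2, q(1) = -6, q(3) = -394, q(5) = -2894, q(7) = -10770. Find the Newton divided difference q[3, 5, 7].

q[3,5] = (-2894 - (-394)) / (5 - 3) = -1250
q[5,7] = (-10770 - (-2894)) / (7 - 5) = -3938
q[3,5,7] = (-3938 - (-1250)) / (7 - 3) = -672

-672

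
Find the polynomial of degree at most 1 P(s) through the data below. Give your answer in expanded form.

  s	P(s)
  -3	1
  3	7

Build the Lagrange basis polynomials:
L_0(s) = (s - 3) / [-6] = -(1/6)s + 1/2
L_1(s) = (s + 3) / [6] = (1/6)s + 1/2
P(s) = 1·L_0 + 7·L_1
  1·L_0(s) = -(1/6)s + 1/2
  7·L_1(s) = (7/6)s + 7/2
Adding term by term: s + 4

P(s) = s + 4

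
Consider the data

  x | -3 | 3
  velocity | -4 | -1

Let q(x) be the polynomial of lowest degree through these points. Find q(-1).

-3

Evaluate each Lagrange basis at x = -1:
L_0(-1) = (-4)/[(-6)] = 2/3
L_1(-1) = (2)/[(6)] = 1/3
Sum: (-4)·(2/3) + (-1)·(1/3) = -3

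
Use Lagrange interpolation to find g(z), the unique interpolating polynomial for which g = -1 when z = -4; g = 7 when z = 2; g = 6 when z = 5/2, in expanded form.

g(z) = -(20/39)z^2 + (4/13)z + 329/39

Build the Lagrange basis polynomials:
L_0(z) = (z - 2)(z - 5/2) / [39] = (1/39)z^2 - (3/26)z + 5/39
L_1(z) = (z + 4)(z - 5/2) / [-3] = -(1/3)z^2 - (1/2)z + 10/3
L_2(z) = (z + 4)(z - 2) / [13/4] = (4/13)z^2 + (8/13)z - 32/13
g(z) = (-1)·L_0 + 7·L_1 + 6·L_2
  (-1)·L_0(z) = -(1/39)z^2 + (3/26)z - 5/39
  7·L_1(z) = -(7/3)z^2 - (7/2)z + 70/3
  6·L_2(z) = (24/13)z^2 + (48/13)z - 192/13
Adding term by term: -(20/39)z^2 + (4/13)z + 329/39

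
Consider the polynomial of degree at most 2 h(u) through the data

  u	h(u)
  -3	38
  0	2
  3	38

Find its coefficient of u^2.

4

Build the Lagrange basis polynomials:
L_0(u) = u(u - 3) / [18] = (1/18)u^2 - (1/6)u
L_1(u) = (u + 3)(u - 3) / [-9] = -(1/9)u^2 + 1
L_2(u) = (u + 3)u / [18] = (1/18)u^2 + (1/6)u
h(u) = 38·L_0 + 2·L_1 + 38·L_2
Only the coefficient of u^2 is needed; take it from each L_i and combine:
38·(1/18) + 2·(-1/9) + 38·(1/18) = 4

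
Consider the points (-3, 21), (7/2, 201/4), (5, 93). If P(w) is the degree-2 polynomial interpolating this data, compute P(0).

Using Newton's divided-difference form:
P[-3,7/2] = (201/4 - 21) / (7/2 - (-3)) = 9/2
P[7/2,5] = (93 - 201/4) / (5 - 7/2) = 57/2
P[-3,7/2,5] = (57/2 - 9/2) / (5 - (-3)) = 3
P(0) = 21 + (9/2)·(3) + 3·(3)·(-7/2) = 3

3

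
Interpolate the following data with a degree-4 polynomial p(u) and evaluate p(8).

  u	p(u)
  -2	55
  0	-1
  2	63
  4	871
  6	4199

12975

Evaluate each Lagrange basis at u = 8:
L_0(8) = (8)·(6)·(4)·(2)/[(-2)·(-4)·(-6)·(-8)] = 1
L_1(8) = (10)·(6)·(4)·(2)/[(2)·(-2)·(-4)·(-6)] = -5
L_2(8) = (10)·(8)·(4)·(2)/[(4)·(2)·(-2)·(-4)] = 10
L_3(8) = (10)·(8)·(6)·(2)/[(6)·(4)·(2)·(-2)] = -10
L_4(8) = (10)·(8)·(6)·(4)/[(8)·(6)·(4)·(2)] = 5
Sum: 55·(1) + (-1)·(-5) + 63·(10) + 871·(-10) + 4199·(5) = 12975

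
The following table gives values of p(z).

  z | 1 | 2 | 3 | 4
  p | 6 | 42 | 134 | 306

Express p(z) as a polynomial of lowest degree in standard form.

p(z) = 4z^3 + 4z^2 - 4z + 2

Newton's divided differences:
p[1,2] = (42 - 6) / (2 - 1) = 36
p[2,3] = (134 - 42) / (3 - 2) = 92
p[3,4] = (306 - 134) / (4 - 3) = 172
p[1,2,3] = (92 - 36) / (3 - 1) = 28
p[2,3,4] = (172 - 92) / (4 - 2) = 40
p[1,2,3,4] = (40 - 28) / (4 - 1) = 4
p(z) = 6 + 36·(z - 1) + 28·(z - 1)(z - 2) + 4·(z - 1)(z - 2)(z - 3)
Expanding: p(z) = 4z^3 + 4z^2 - 4z + 2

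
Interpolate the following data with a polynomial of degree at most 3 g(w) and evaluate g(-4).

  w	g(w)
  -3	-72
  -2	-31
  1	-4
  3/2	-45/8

-139

L_0(-4) = (-2)·(-5)·(-11/2)/[(-1)·(-4)·(-9/2)] = 55/18
L_1(-4) = (-1)·(-5)·(-11/2)/[(1)·(-3)·(-7/2)] = -55/21
L_2(-4) = (-1)·(-2)·(-11/2)/[(4)·(3)·(-1/2)] = 11/6
L_3(-4) = (-1)·(-2)·(-5)/[(9/2)·(7/2)·(1/2)] = -80/63
Sum: (-72)·(55/18) + (-31)·(-55/21) + (-4)·(11/6) + (-45/8)·(-80/63) = -139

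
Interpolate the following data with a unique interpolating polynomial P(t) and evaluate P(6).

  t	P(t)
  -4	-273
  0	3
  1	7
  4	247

Using Newton's divided-difference form:
P[-4,0] = (3 - (-273)) / (0 - (-4)) = 69
P[0,1] = (7 - 3) / (1 - 0) = 4
P[1,4] = (247 - 7) / (4 - 1) = 80
P[-4,0,1] = (4 - 69) / (1 - (-4)) = -13
P[0,1,4] = (80 - 4) / (4 - 0) = 19
P[-4,0,1,4] = (19 - (-13)) / (4 - (-4)) = 4
P(6) = -273 + 69·(10) + (-13)·(10)·(6) + 4·(10)·(6)·(5) = 837

837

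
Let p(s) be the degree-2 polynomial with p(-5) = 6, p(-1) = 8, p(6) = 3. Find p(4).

Evaluate each Lagrange basis at s = 4:
L_0(4) = (5)·(-2)/[(-4)·(-11)] = -5/22
L_1(4) = (9)·(-2)/[(4)·(-7)] = 9/14
L_2(4) = (9)·(5)/[(11)·(7)] = 45/77
Sum: 6·(-5/22) + 8·(9/14) + 3·(45/77) = 426/77

426/77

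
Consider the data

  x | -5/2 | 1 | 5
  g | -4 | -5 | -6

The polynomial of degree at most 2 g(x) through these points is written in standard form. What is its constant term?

-397/84

Build the Lagrange basis polynomials:
L_0(x) = (x - 1)(x - 5) / [105/4] = (4/105)x^2 - (8/35)x + 4/21
L_1(x) = (x + 5/2)(x - 5) / [-14] = -(1/14)x^2 + (5/28)x + 25/28
L_2(x) = (x + 5/2)(x - 1) / [30] = (1/30)x^2 + (1/20)x - 1/12
g(x) = (-4)·L_0 + (-5)·L_1 + (-6)·L_2
Only the constant term is needed; take it from each L_i and combine:
(-4)·(4/21) + (-5)·(25/28) + (-6)·(-1/12) = -397/84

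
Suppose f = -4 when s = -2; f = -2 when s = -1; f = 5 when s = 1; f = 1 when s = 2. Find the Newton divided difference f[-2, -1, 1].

1/2

f[-2,-1] = (-2 - (-4)) / (-1 - (-2)) = 2
f[-1,1] = (5 - (-2)) / (1 - (-1)) = 7/2
f[-2,-1,1] = (7/2 - 2) / (1 - (-2)) = 1/2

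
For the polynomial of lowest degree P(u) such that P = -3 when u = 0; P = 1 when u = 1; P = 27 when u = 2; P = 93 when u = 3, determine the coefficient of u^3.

3

L_0(u) = (u - 1)(u - 2)(u - 3) / [-6] = -(1/6)u^3 + u^2 - (11/6)u + 1
L_1(u) = u(u - 2)(u - 3) / [2] = (1/2)u^3 - (5/2)u^2 + 3u
L_2(u) = u(u - 1)(u - 3) / [-2] = -(1/2)u^3 + 2u^2 - (3/2)u
L_3(u) = u(u - 1)(u - 2) / [6] = (1/6)u^3 - (1/2)u^2 + (1/3)u
P(u) = (-3)·L_0 + 1·L_1 + 27·L_2 + 93·L_3
Only the coefficient of u^3 is needed; take it from each L_i and combine:
(-3)·(-1/6) + 1·(1/2) + 27·(-1/2) + 93·(1/6) = 3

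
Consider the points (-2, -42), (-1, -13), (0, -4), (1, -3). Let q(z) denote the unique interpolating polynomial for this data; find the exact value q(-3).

L_0(-3) = (-2)·(-3)·(-4)/[(-1)·(-2)·(-3)] = 4
L_1(-3) = (-1)·(-3)·(-4)/[(1)·(-1)·(-2)] = -6
L_2(-3) = (-1)·(-2)·(-4)/[(2)·(1)·(-1)] = 4
L_3(-3) = (-1)·(-2)·(-3)/[(3)·(2)·(1)] = -1
Sum: (-42)·(4) + (-13)·(-6) + (-4)·(4) + (-3)·(-1) = -103

-103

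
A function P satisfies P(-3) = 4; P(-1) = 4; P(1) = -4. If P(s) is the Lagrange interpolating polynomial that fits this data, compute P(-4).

L_0(-4) = (-3)·(-5)/[(-2)·(-4)] = 15/8
L_1(-4) = (-1)·(-5)/[(2)·(-2)] = -5/4
L_2(-4) = (-1)·(-3)/[(4)·(2)] = 3/8
Sum: 4·(15/8) + 4·(-5/4) + (-4)·(3/8) = 1

1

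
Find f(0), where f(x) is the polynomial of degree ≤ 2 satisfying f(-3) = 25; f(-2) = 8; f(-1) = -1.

Evaluate each Lagrange basis at x = 0:
L_0(0) = (2)·(1)/[(-1)·(-2)] = 1
L_1(0) = (3)·(1)/[(1)·(-1)] = -3
L_2(0) = (3)·(2)/[(2)·(1)] = 3
Sum: 25·(1) + 8·(-3) + (-1)·(3) = -2

-2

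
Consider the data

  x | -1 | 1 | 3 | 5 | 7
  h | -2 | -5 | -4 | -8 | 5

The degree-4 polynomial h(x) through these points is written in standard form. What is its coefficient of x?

Build the Lagrange basis polynomials:
L_0(x) = (x - 1)(x - 3)(x - 5)(x - 7) / [384] = (1/384)x^4 - (1/24)x^3 + (43/192)x^2 - (11/24)x + 35/128
L_1(x) = (x + 1)(x - 3)(x - 5)(x - 7) / [-96] = -(1/96)x^4 + (7/48)x^3 - (7/12)x^2 + (17/48)x + 35/32
L_2(x) = (x + 1)(x - 1)(x - 5)(x - 7) / [64] = (1/64)x^4 - (3/16)x^3 + (17/32)x^2 + (3/16)x - 35/64
L_3(x) = (x + 1)(x - 1)(x - 3)(x - 7) / [-96] = -(1/96)x^4 + (5/48)x^3 - (5/24)x^2 - (5/48)x + 7/32
L_4(x) = (x + 1)(x - 1)(x - 3)(x - 5) / [384] = (1/384)x^4 - (1/48)x^3 + (7/192)x^2 + (1/48)x - 5/128
h(x) = (-2)·L_0 + (-5)·L_1 + (-4)·L_2 + (-8)·L_3 + 5·L_4
Only the coefficient of x is needed; take it from each L_i and combine:
(-2)·(-11/24) + (-5)·(17/48) + (-4)·(3/16) + (-8)·(-5/48) + 5·(1/48) = -2/3

-2/3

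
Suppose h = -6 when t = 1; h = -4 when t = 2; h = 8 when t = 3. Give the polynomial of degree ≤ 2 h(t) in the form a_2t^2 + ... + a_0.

h(t) = 5t^2 - 13t + 2

L_0(t) = (t - 2)(t - 3) / [2] = (1/2)t^2 - (5/2)t + 3
L_1(t) = (t - 1)(t - 3) / [-1] = -t^2 + 4t - 3
L_2(t) = (t - 1)(t - 2) / [2] = (1/2)t^2 - (3/2)t + 1
h(t) = (-6)·L_0 + (-4)·L_1 + 8·L_2
  (-6)·L_0(t) = -3t^2 + 15t - 18
  (-4)·L_1(t) = 4t^2 - 16t + 12
  8·L_2(t) = 4t^2 - 12t + 8
Adding term by term: 5t^2 - 13t + 2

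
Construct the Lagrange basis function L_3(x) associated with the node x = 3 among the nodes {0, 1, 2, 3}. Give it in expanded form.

L_3(x) = x(x - 1)(x - 2) / [(3)·(2)·(1)]
       = (x^3 - 3x^2 + 2x) / (6)

L_3(x) = (1/6)x^3 - (1/2)x^2 + (1/3)x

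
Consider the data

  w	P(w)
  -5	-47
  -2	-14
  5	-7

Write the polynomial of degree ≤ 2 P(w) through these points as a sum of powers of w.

Build the Lagrange basis polynomials:
L_0(w) = (w + 2)(w - 5) / [30] = (1/30)w^2 - (1/10)w - 1/3
L_1(w) = (w + 5)(w - 5) / [-21] = -(1/21)w^2 + 25/21
L_2(w) = (w + 5)(w + 2) / [70] = (1/70)w^2 + (1/10)w + 1/7
P(w) = (-47)·L_0 + (-14)·L_1 + (-7)·L_2
  (-47)·L_0(w) = -(47/30)w^2 + (47/10)w + 47/3
  (-14)·L_1(w) = (2/3)w^2 - 50/3
  (-7)·L_2(w) = -(1/10)w^2 - (7/10)w - 1
Adding term by term: -w^2 + 4w - 2

P(w) = -w^2 + 4w - 2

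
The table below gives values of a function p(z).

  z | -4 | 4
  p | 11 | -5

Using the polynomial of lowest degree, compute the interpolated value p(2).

-1

Evaluate each Lagrange basis at z = 2:
L_0(2) = (-2)/[(-8)] = 1/4
L_1(2) = (6)/[(8)] = 3/4
Sum: 11·(1/4) + (-5)·(3/4) = -1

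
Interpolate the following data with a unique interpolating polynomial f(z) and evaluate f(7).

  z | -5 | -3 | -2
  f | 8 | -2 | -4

68

L_0(7) = (10)·(9)/[(-2)·(-3)] = 15
L_1(7) = (12)·(9)/[(2)·(-1)] = -54
L_2(7) = (12)·(10)/[(3)·(1)] = 40
Sum: 8·(15) + (-2)·(-54) + (-4)·(40) = 68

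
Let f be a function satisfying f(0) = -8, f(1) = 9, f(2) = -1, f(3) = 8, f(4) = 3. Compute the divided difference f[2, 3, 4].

f[2,3] = (8 - (-1)) / (3 - 2) = 9
f[3,4] = (3 - 8) / (4 - 3) = -5
f[2,3,4] = (-5 - 9) / (4 - 2) = -7

-7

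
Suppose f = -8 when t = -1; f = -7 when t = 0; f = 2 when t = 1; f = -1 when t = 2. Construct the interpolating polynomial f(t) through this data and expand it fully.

Newton's divided differences:
f[-1,0] = (-7 - (-8)) / (0 - (-1)) = 1
f[0,1] = (2 - (-7)) / (1 - 0) = 9
f[1,2] = (-1 - 2) / (2 - 1) = -3
f[-1,0,1] = (9 - 1) / (1 - (-1)) = 4
f[0,1,2] = (-3 - 9) / (2 - 0) = -6
f[-1,0,1,2] = (-6 - 4) / (2 - (-1)) = -10/3
f(t) = -8 + 1·(t + 1) + 4·(t + 1)t + (-10/3)·(t + 1)t(t - 1)
Expanding: f(t) = -(10/3)t^3 + 4t^2 + (25/3)t - 7

f(t) = -(10/3)t^3 + 4t^2 + (25/3)t - 7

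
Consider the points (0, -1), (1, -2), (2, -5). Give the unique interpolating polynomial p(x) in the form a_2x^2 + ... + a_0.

Build the Lagrange basis polynomials:
L_0(x) = (x - 1)(x - 2) / [2] = (1/2)x^2 - (3/2)x + 1
L_1(x) = x(x - 2) / [-1] = -x^2 + 2x
L_2(x) = x(x - 1) / [2] = (1/2)x^2 - (1/2)x
p(x) = (-1)·L_0 + (-2)·L_1 + (-5)·L_2
  (-1)·L_0(x) = -(1/2)x^2 + (3/2)x - 1
  (-2)·L_1(x) = 2x^2 - 4x
  (-5)·L_2(x) = -(5/2)x^2 + (5/2)x
Adding term by term: -x^2 - 1

p(x) = -x^2 - 1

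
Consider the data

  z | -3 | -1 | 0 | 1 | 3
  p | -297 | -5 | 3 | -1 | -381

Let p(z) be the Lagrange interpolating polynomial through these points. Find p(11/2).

L_0(11/2) = (13/2)·(11/2)·(9/2)·(5/2)/[(-2)·(-3)·(-4)·(-6)] = 715/256
L_1(11/2) = (17/2)·(11/2)·(9/2)·(5/2)/[(2)·(-1)·(-2)·(-4)] = -8415/256
L_2(11/2) = (17/2)·(13/2)·(9/2)·(5/2)/[(3)·(1)·(-1)·(-3)] = 1105/16
L_3(11/2) = (17/2)·(13/2)·(11/2)·(5/2)/[(4)·(2)·(1)·(-2)] = -12155/256
L_4(11/2) = (17/2)·(13/2)·(11/2)·(9/2)/[(6)·(4)·(3)·(2)] = 2431/256
Sum: (-297)·(715/256) + (-5)·(-8415/256) + 3·(1105/16) + (-1)·(-12155/256) + (-381)·(2431/256) = -8057/2

-8057/2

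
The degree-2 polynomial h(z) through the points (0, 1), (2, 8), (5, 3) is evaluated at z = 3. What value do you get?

L_0(3) = (1)·(-2)/[(-2)·(-5)] = -1/5
L_1(3) = (3)·(-2)/[(2)·(-3)] = 1
L_2(3) = (3)·(1)/[(5)·(3)] = 1/5
Sum: 1·(-1/5) + 8·(1) + 3·(1/5) = 42/5

42/5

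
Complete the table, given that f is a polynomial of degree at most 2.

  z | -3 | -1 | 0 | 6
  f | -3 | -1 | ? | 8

The 3 known values determine f uniquely (degree ≤ 2).
L_0(0) = (1)·(-6)/[(-2)·(-9)] = -1/3
L_1(0) = (3)·(-6)/[(2)·(-7)] = 9/7
L_2(0) = (3)·(1)/[(9)·(7)] = 1/21
Sum: (-3)·(-1/3) + (-1)·(9/7) + 8·(1/21) = 2/21

2/21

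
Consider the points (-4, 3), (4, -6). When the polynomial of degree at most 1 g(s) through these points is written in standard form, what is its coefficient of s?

The leading coefficient equals the top divided difference g[-4,4].
g[-4,4] = (-6 - 3) / (4 - (-4)) = -9/8

-9/8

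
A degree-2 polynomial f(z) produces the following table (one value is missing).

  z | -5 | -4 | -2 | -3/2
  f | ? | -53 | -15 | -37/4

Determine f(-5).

The 3 known values determine f uniquely (degree ≤ 2).
L_0(-5) = (-3)·(-7/2)/[(-2)·(-5/2)] = 21/10
L_1(-5) = (-1)·(-7/2)/[(2)·(-1/2)] = -7/2
L_2(-5) = (-1)·(-3)/[(5/2)·(1/2)] = 12/5
Sum: (-53)·(21/10) + (-15)·(-7/2) + (-37/4)·(12/5) = -81

-81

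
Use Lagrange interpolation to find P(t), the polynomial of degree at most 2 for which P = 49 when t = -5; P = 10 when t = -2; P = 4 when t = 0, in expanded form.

P(t) = 2t^2 + t + 4

Build the Lagrange basis polynomials:
L_0(t) = (t + 2)t / [15] = (1/15)t^2 + (2/15)t
L_1(t) = (t + 5)t / [-6] = -(1/6)t^2 - (5/6)t
L_2(t) = (t + 5)(t + 2) / [10] = (1/10)t^2 + (7/10)t + 1
P(t) = 49·L_0 + 10·L_1 + 4·L_2
  49·L_0(t) = (49/15)t^2 + (98/15)t
  10·L_1(t) = -(5/3)t^2 - (25/3)t
  4·L_2(t) = (2/5)t^2 + (14/5)t + 4
Adding term by term: 2t^2 + t + 4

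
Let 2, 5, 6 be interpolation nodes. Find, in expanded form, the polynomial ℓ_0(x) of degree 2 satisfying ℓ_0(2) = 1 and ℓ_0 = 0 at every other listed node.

ℓ_0(x) = (1/12)x^2 - (11/12)x + 5/2

ℓ_0(x) = (x - 5)(x - 6) / [(-3)·(-4)]
       = (x^2 - 11x + 30) / (12)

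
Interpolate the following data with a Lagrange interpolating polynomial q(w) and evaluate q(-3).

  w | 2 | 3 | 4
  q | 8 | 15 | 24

Evaluate each Lagrange basis at w = -3:
L_0(-3) = (-6)·(-7)/[(-1)·(-2)] = 21
L_1(-3) = (-5)·(-7)/[(1)·(-1)] = -35
L_2(-3) = (-5)·(-6)/[(2)·(1)] = 15
Sum: 8·(21) + 15·(-35) + 24·(15) = 3

3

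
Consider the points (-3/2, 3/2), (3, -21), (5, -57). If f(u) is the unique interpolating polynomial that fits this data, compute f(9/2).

-93/2

L_0(9/2) = (3/2)·(-1/2)/[(-9/2)·(-13/2)] = -1/39
L_1(9/2) = (6)·(-1/2)/[(9/2)·(-2)] = 1/3
L_2(9/2) = (6)·(3/2)/[(13/2)·(2)] = 9/13
Sum: 3/2·(-1/39) + (-21)·(1/3) + (-57)·(9/13) = -93/2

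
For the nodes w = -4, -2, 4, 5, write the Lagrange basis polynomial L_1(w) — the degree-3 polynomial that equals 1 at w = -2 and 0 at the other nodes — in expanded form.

L_1(w) = (1/84)w^3 - (5/84)w^2 - (4/21)w + 20/21

L_1(w) = (w + 4)(w - 4)(w - 5) / [(2)·(-6)·(-7)]
       = (w^3 - 5w^2 - 16w + 80) / (84)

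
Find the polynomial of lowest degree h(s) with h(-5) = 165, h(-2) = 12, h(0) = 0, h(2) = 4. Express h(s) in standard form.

h(s) = -s^3 + 2s^2 + 2s

Build the Lagrange basis polynomials:
L_0(s) = (s + 2)s(s - 2) / [-105] = -(1/105)s^3 + (4/105)s
L_1(s) = (s + 5)s(s - 2) / [24] = (1/24)s^3 + (1/8)s^2 - (5/12)s
L_2(s) = (s + 5)(s + 2)(s - 2) / [-20] = -(1/20)s^3 - (1/4)s^2 + (1/5)s + 1
L_3(s) = (s + 5)(s + 2)s / [56] = (1/56)s^3 + (1/8)s^2 + (5/28)s
h(s) = 165·L_0 + 12·L_1 + 0·L_2 + 4·L_3
  165·L_0(s) = -(11/7)s^3 + (44/7)s
  12·L_1(s) = (1/2)s^3 + (3/2)s^2 - 5s
  0·L_2(s) = 0
  4·L_3(s) = (1/14)s^3 + (1/2)s^2 + (5/7)s
Adding term by term: -s^3 + 2s^2 + 2s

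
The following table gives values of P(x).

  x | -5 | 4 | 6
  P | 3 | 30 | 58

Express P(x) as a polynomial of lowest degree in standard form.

Build the Lagrange basis polynomials:
L_0(x) = (x - 4)(x - 6) / [99] = (1/99)x^2 - (10/99)x + 8/33
L_1(x) = (x + 5)(x - 6) / [-18] = -(1/18)x^2 + (1/18)x + 5/3
L_2(x) = (x + 5)(x - 4) / [22] = (1/22)x^2 + (1/22)x - 10/11
P(x) = 3·L_0 + 30·L_1 + 58·L_2
  3·L_0(x) = (1/33)x^2 - (10/33)x + 8/11
  30·L_1(x) = -(5/3)x^2 + (5/3)x + 50
  58·L_2(x) = (29/11)x^2 + (29/11)x - 580/11
Adding term by term: x^2 + 4x - 2

P(x) = x^2 + 4x - 2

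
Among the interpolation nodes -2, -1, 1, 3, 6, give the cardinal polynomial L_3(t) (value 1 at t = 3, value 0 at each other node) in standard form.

L_3(t) = (t + 2)(t + 1)(t - 1)(t - 6) / [(5)·(4)·(2)·(-3)]
       = (t^4 - 4t^3 - 13t^2 + 4t + 12) / (-120)

L_3(t) = -(1/120)t^4 + (1/30)t^3 + (13/120)t^2 - (1/30)t - 1/10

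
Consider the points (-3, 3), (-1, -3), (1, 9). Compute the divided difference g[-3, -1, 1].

9/4

g[-3,-1] = (-3 - 3) / (-1 - (-3)) = -3
g[-1,1] = (9 - (-3)) / (1 - (-1)) = 6
g[-3,-1,1] = (6 - (-3)) / (1 - (-3)) = 9/4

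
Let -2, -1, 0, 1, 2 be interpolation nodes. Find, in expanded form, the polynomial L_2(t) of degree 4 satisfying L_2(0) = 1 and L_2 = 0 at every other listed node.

L_2(t) = (t + 2)(t + 1)(t - 1)(t - 2) / [(2)·(1)·(-1)·(-2)]
       = (t^4 - 5t^2 + 4) / (4)

L_2(t) = (1/4)t^4 - (5/4)t^2 + 1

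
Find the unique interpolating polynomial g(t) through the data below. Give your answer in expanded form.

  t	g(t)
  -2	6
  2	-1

g(t) = -(7/4)t + 5/2

Build the Lagrange basis polynomials:
L_0(t) = (t - 2) / [-4] = -(1/4)t + 1/2
L_1(t) = (t + 2) / [4] = (1/4)t + 1/2
g(t) = 6·L_0 + (-1)·L_1
  6·L_0(t) = -(3/2)t + 3
  (-1)·L_1(t) = -(1/4)t - 1/2
Adding term by term: -(7/4)t + 5/2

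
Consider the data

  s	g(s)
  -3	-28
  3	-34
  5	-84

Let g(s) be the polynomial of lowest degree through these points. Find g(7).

Using Newton's divided-difference form:
g[-3,3] = (-34 - (-28)) / (3 - (-3)) = -1
g[3,5] = (-84 - (-34)) / (5 - 3) = -25
g[-3,3,5] = (-25 - (-1)) / (5 - (-3)) = -3
g(7) = -28 + (-1)·(10) + (-3)·(10)·(4) = -158

-158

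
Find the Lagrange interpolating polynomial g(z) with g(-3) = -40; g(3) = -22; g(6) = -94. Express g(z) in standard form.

g(z) = -3z^2 + 3z - 4

Build the Lagrange basis polynomials:
L_0(z) = (z - 3)(z - 6) / [54] = (1/54)z^2 - (1/6)z + 1/3
L_1(z) = (z + 3)(z - 6) / [-18] = -(1/18)z^2 + (1/6)z + 1
L_2(z) = (z + 3)(z - 3) / [27] = (1/27)z^2 - 1/3
g(z) = (-40)·L_0 + (-22)·L_1 + (-94)·L_2
  (-40)·L_0(z) = -(20/27)z^2 + (20/3)z - 40/3
  (-22)·L_1(z) = (11/9)z^2 - (11/3)z - 22
  (-94)·L_2(z) = -(94/27)z^2 + 94/3
Adding term by term: -3z^2 + 3z - 4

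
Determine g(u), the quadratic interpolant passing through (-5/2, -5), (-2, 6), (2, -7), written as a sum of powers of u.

g(u) = -(101/18)u^2 - (13/4)u + 395/18

Newton's divided differences:
g[-5/2,-2] = (6 - (-5)) / (-2 - (-5/2)) = 22
g[-2,2] = (-7 - 6) / (2 - (-2)) = -13/4
g[-5/2,-2,2] = (-13/4 - 22) / (2 - (-5/2)) = -101/18
g(u) = -5 + 22·(u + 5/2) + (-101/18)·(u + 5/2)(u + 2)
Expanding: g(u) = -(101/18)u^2 - (13/4)u + 395/18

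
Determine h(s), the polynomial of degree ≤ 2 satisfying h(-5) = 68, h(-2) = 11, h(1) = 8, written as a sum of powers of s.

h(s) = 3s^2 + 2s + 3

Build the Lagrange basis polynomials:
L_0(s) = (s + 2)(s - 1) / [18] = (1/18)s^2 + (1/18)s - 1/9
L_1(s) = (s + 5)(s - 1) / [-9] = -(1/9)s^2 - (4/9)s + 5/9
L_2(s) = (s + 5)(s + 2) / [18] = (1/18)s^2 + (7/18)s + 5/9
h(s) = 68·L_0 + 11·L_1 + 8·L_2
  68·L_0(s) = (34/9)s^2 + (34/9)s - 68/9
  11·L_1(s) = -(11/9)s^2 - (44/9)s + 55/9
  8·L_2(s) = (4/9)s^2 + (28/9)s + 40/9
Adding term by term: 3s^2 + 2s + 3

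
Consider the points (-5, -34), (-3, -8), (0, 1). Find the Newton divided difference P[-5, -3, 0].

-2

P[-5,-3] = (-8 - (-34)) / (-3 - (-5)) = 13
P[-3,0] = (1 - (-8)) / (0 - (-3)) = 3
P[-5,-3,0] = (3 - 13) / (0 - (-5)) = -2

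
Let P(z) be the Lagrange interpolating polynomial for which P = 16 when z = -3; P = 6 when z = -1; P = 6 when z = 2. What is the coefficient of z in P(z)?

-1

Build the Lagrange basis polynomials:
L_0(z) = (z + 1)(z - 2) / [10] = (1/10)z^2 - (1/10)z - 1/5
L_1(z) = (z + 3)(z - 2) / [-6] = -(1/6)z^2 - (1/6)z + 1
L_2(z) = (z + 3)(z + 1) / [15] = (1/15)z^2 + (4/15)z + 1/5
P(z) = 16·L_0 + 6·L_1 + 6·L_2
Only the coefficient of z is needed; take it from each L_i and combine:
16·(-1/10) + 6·(-1/6) + 6·(4/15) = -1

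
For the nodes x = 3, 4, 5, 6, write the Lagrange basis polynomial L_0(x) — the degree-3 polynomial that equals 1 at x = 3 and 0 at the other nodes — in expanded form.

L_0(x) = (x - 4)(x - 5)(x - 6) / [(-1)·(-2)·(-3)]
       = (x^3 - 15x^2 + 74x - 120) / (-6)

L_0(x) = -(1/6)x^3 + (5/2)x^2 - (37/3)x + 20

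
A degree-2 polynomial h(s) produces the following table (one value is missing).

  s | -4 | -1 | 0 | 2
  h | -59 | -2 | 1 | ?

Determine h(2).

-17

The 3 known values determine h uniquely (degree ≤ 2).
L_0(2) = (3)·(2)/[(-3)·(-4)] = 1/2
L_1(2) = (6)·(2)/[(3)·(-1)] = -4
L_2(2) = (6)·(3)/[(4)·(1)] = 9/2
Sum: (-59)·(1/2) + (-2)·(-4) + 1·(9/2) = -17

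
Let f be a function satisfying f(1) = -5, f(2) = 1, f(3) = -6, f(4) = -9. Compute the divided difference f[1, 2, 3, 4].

f[1,2] = (1 - (-5)) / (2 - 1) = 6
f[2,3] = (-6 - 1) / (3 - 2) = -7
f[3,4] = (-9 - (-6)) / (4 - 3) = -3
f[1,2,3] = (-7 - 6) / (3 - 1) = -13/2
f[2,3,4] = (-3 - (-7)) / (4 - 2) = 2
f[1,2,3,4] = (2 - (-13/2)) / (4 - 1) = 17/6

17/6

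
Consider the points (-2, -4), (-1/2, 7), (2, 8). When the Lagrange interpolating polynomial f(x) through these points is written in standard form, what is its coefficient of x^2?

The leading coefficient equals the top divided difference f[-2,-1/2,2].
f[-2,-1/2] = (7 - (-4)) / (-1/2 - (-2)) = 22/3
f[-1/2,2] = (8 - 7) / (2 - (-1/2)) = 2/5
f[-2,-1/2,2] = (2/5 - 22/3) / (2 - (-2)) = -26/15

-26/15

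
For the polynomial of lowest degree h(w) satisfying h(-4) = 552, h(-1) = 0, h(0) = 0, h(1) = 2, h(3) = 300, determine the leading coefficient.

3

The leading coefficient equals the top divided difference h[-4,-1,0,1,3].
h[-4,-1] = (0 - 552) / (-1 - (-4)) = -184
h[-1,0] = (0 - 0) / (0 - (-1)) = 0
h[0,1] = (2 - 0) / (1 - 0) = 2
h[1,3] = (300 - 2) / (3 - 1) = 149
h[-4,-1,0] = (0 - (-184)) / (0 - (-4)) = 46
h[-1,0,1] = (2 - 0) / (1 - (-1)) = 1
h[0,1,3] = (149 - 2) / (3 - 0) = 49
h[-4,-1,0,1] = (1 - 46) / (1 - (-4)) = -9
h[-1,0,1,3] = (49 - 1) / (3 - (-1)) = 12
h[-4,-1,0,1,3] = (12 - (-9)) / (3 - (-4)) = 3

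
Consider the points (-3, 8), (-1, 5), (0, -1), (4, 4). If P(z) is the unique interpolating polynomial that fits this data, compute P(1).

-232/35

Evaluate each Lagrange basis at z = 1:
L_0(1) = (2)·(1)·(-3)/[(-2)·(-3)·(-7)] = 1/7
L_1(1) = (4)·(1)·(-3)/[(2)·(-1)·(-5)] = -6/5
L_2(1) = (4)·(2)·(-3)/[(3)·(1)·(-4)] = 2
L_3(1) = (4)·(2)·(1)/[(7)·(5)·(4)] = 2/35
Sum: 8·(1/7) + 5·(-6/5) + (-1)·(2) + 4·(2/35) = -232/35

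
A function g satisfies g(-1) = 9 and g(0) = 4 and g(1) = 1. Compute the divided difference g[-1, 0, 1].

1

g[-1,0] = (4 - 9) / (0 - (-1)) = -5
g[0,1] = (1 - 4) / (1 - 0) = -3
g[-1,0,1] = (-3 - (-5)) / (1 - (-1)) = 1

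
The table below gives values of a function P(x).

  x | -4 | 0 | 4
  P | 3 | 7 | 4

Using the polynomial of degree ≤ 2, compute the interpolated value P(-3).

149/32

Using Newton's divided-difference form:
P[-4,0] = (7 - 3) / (0 - (-4)) = 1
P[0,4] = (4 - 7) / (4 - 0) = -3/4
P[-4,0,4] = (-3/4 - 1) / (4 - (-4)) = -7/32
P(-3) = 3 + 1·(1) + (-7/32)·(1)·(-3) = 149/32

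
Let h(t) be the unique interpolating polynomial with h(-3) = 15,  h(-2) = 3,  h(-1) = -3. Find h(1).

3

L_0(1) = (3)·(2)/[(-1)·(-2)] = 3
L_1(1) = (4)·(2)/[(1)·(-1)] = -8
L_2(1) = (4)·(3)/[(2)·(1)] = 6
Sum: 15·(3) + 3·(-8) + (-3)·(6) = 3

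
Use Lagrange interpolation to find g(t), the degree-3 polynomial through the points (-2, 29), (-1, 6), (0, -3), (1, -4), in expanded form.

Build the Lagrange basis polynomials:
L_0(t) = (t + 1)t(t - 1) / [-6] = -(1/6)t^3 + (1/6)t
L_1(t) = (t + 2)t(t - 1) / [2] = (1/2)t^3 + (1/2)t^2 - t
L_2(t) = (t + 2)(t + 1)(t - 1) / [-2] = -(1/2)t^3 - t^2 + (1/2)t + 1
L_3(t) = (t + 2)(t + 1)t / [6] = (1/6)t^3 + (1/2)t^2 + (1/3)t
g(t) = 29·L_0 + 6·L_1 + (-3)·L_2 + (-4)·L_3
  29·L_0(t) = -(29/6)t^3 + (29/6)t
  6·L_1(t) = 3t^3 + 3t^2 - 6t
  (-3)·L_2(t) = (3/2)t^3 + 3t^2 - (3/2)t - 3
  (-4)·L_3(t) = -(2/3)t^3 - 2t^2 - (4/3)t
Adding term by term: -t^3 + 4t^2 - 4t - 3

g(t) = -t^3 + 4t^2 - 4t - 3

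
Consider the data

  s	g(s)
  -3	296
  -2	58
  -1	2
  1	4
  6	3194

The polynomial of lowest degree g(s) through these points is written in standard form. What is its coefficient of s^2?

Build the Lagrange basis polynomials:
L_0(s) = (s + 2)(s + 1)(s - 1)(s - 6) / [72] = (1/72)s^4 - (1/18)s^3 - (13/72)s^2 + (1/18)s + 1/6
L_1(s) = (s + 3)(s + 1)(s - 1)(s - 6) / [-24] = -(1/24)s^4 + (1/8)s^3 + (19/24)s^2 - (1/8)s - 3/4
L_2(s) = (s + 3)(s + 2)(s - 1)(s - 6) / [28] = (1/28)s^4 - (1/14)s^3 - (23/28)s^2 - (3/7)s + 9/7
L_3(s) = (s + 3)(s + 2)(s + 1)(s - 6) / [-120] = -(1/120)s^4 + (5/24)s^2 + (1/2)s + 3/10
L_4(s) = (s + 3)(s + 2)(s + 1)(s - 1) / [2520] = (1/2520)s^4 + (1/504)s^3 + (1/504)s^2 - (1/504)s - 1/420
g(s) = 296·L_0 + 58·L_1 + 2·L_2 + 4·L_3 + 3194·L_4
Only the coefficient of s^2 is needed; take it from each L_i and combine:
296·(-13/72) + 58·(19/24) + 2·(-23/28) + 4·(5/24) + 3194·(1/504) = -2

-2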